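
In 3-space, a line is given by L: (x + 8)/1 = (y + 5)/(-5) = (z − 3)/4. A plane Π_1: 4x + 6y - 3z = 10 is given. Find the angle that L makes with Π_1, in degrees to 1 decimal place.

48.7

L has direction (1, -5, 4) through (-8, -5, 3).
sin θ = |n·v| / (|n||v|) = |-38| / (√61 · √42) = 0.75075.
θ ≈ 48.7°.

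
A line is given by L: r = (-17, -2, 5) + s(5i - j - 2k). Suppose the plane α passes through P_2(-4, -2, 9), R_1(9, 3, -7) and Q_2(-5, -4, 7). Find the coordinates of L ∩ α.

P_2R_1 = (13, 5, -16), P_2Q_2 = (-1, -2, -2); a normal to α is P_2R_1 × P_2Q_2 = (-42, 42, -21).
Using P_2: α has equation -42x + 42y - 21z = -105.
Substitute r = (-17, -2, 5) + t(5, -1, -2) into the plane: 525 + (-210)t = -105, so t = 3.
Intersection: (-17, -2, 5) + 3·(5, -1, -2) = (-2, -5, -1).

(-2, -5, -1)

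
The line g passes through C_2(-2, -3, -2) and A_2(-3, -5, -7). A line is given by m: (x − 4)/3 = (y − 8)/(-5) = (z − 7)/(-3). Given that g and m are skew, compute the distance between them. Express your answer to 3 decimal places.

7.503

A direction vector for g is A_2 − C_2 = (-1, -2, -5).
m has direction (3, -5, -3) through (4, 8, 7).
Common perpendicular direction n = (-1, -2, -5) × (3, -5, -3) = (-19, -18, 11).
With w = (4, 8, 7) − (-2, -3, -2) = (6, 11, 9), w · n = -213.
Distance = |w · n| / |n| = |-213| / √806 ≈ 7.503.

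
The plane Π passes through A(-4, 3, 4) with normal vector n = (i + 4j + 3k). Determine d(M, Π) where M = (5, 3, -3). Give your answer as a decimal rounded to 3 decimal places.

2.353

Π: n·r = n·A gives x + 4y + 3z = 20.
n·M − d = (1)·(5) + (4)·(3) + (3)·(-3) − 20 = -12; |n| = √26.
Distance = |-12| / √26 = 12/√26 ≈ 2.353.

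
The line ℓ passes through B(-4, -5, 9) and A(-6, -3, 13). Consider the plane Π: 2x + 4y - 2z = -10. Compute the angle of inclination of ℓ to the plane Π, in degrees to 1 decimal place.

9.6

A direction vector for ℓ is A − B = (-2, 2, 4).
sin θ = |n·v| / (|n||v|) = |-4| / (√24 · √24) = 0.16667.
θ ≈ 9.6°.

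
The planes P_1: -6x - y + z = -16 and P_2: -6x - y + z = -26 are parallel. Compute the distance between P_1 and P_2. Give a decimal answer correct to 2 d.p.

Same normal n = (-6, -1, 1) with |n| = √38; distance = |-16 − (-26)| / |n| = 10/√38 ≈ 1.62.

1.62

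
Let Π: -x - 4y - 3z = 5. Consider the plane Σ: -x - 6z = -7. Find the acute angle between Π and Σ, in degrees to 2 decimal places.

cos θ = |n₁·n₂| / (|n₁||n₂|) = |19| / (√26 · √37).
θ = arccos(0.61258) ≈ 52.22°.

52.22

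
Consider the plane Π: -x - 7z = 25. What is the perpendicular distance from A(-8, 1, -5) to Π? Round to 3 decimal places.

2.546

n·A − d = (-1)·(-8) + (0)·(1) + (-7)·(-5) − 25 = 18; |n| = √50.
Distance = |18| / √50 = 18/√50 ≈ 2.546.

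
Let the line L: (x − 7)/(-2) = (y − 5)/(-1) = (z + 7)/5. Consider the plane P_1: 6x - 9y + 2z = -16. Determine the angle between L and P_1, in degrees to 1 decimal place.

L has direction (-2, -1, 5) through (7, 5, -7).
sin θ = |n·v| / (|n||v|) = |7| / (√121 · √30) = 0.11618.
θ ≈ 6.7°.

6.7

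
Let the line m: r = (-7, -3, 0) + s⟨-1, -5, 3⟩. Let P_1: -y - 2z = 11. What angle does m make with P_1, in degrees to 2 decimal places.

sin θ = |n·v| / (|n||v|) = |-1| / (√5 · √35) = 0.07559.
θ ≈ 4.34°.

4.34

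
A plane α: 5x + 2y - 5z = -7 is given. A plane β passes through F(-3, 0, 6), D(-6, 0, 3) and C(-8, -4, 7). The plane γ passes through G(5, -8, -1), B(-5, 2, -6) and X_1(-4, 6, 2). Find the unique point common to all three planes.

(-4, 4, -1)

FD = (-3, 0, -3), FC = (-5, -4, 1); a normal to β is FD × FC = (-12, 18, 12).
Using F: β has equation -12x + 18y + 12z = 108.
GB = (-10, 10, -5), GX_1 = (-9, 14, 3); a normal to γ is GB × GX_1 = (100, 75, -50).
Using G: γ has equation 100x + 75y - 50z = -50.
Solving the 3×3 linear system 5x + 2y - 5z = -7, -12x + 18y + 12z = 108, 100x + 75y - 50z = -50 (e.g. by elimination or Cramer's rule, determinant = 5700) gives (-4, 4, -1).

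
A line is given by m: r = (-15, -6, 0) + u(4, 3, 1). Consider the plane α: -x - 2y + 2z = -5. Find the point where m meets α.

(1, 6, 4)

Substitute r = (-15, -6, 0) + t(4, 3, 1) into the plane: 27 + (-8)t = -5, so t = 4.
Intersection: (-15, -6, 0) + 4·(4, 3, 1) = (1, 6, 4).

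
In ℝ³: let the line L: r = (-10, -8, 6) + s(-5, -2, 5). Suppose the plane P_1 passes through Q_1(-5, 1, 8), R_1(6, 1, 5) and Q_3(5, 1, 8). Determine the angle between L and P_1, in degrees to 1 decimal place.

15.8

Q_1R_1 = (11, 0, -3), Q_1Q_3 = (10, 0, 0); a normal to P_1 is Q_1R_1 × Q_1Q_3 = (0, -30, 0).
Using Q_1: P_1 has equation -30y = -30.
sin θ = |n·v| / (|n||v|) = |60| / (√900 · √54) = 0.27217.
θ ≈ 15.8°.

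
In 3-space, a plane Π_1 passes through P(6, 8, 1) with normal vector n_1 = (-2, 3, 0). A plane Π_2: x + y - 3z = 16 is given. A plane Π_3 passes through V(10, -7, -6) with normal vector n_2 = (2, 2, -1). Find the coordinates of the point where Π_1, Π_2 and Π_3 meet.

(0, 4, -4)

Π_1: n_1·r = n_1·P gives -2x + 3y = 12.
Π_3: n_2·r = n_2·V gives 2x + 2y - z = 12.
Solving the 3×3 linear system -2x + 3y = 12, x + y - 3z = 16, 2x + 2y - z = 12 (e.g. by elimination or Cramer's rule, determinant = -25) gives (0, 4, -4).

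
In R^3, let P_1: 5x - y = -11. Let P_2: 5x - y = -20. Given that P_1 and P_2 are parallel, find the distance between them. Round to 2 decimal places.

1.77

Same normal n = (5, -1, 0) with |n| = √26; distance = |-11 − (-20)| / |n| = 9/√26 ≈ 1.77.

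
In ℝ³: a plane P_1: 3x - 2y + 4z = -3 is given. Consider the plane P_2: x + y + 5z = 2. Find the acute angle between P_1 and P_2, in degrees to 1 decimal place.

cos θ = |n₁·n₂| / (|n₁||n₂|) = |21| / (√29 · √27).
θ = arccos(0.75048) ≈ 41.4°.

41.4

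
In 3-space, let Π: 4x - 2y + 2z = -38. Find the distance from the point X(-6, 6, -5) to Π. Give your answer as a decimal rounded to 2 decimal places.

1.63

n·X − d = (4)·(-6) + (-2)·(6) + (2)·(-5) − (-38) = -8; |n| = √24.
Distance = |-8| / √24 = 8/√24 ≈ 1.63.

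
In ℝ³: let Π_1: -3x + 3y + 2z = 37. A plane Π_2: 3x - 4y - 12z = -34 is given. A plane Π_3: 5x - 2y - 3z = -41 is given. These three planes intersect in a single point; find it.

(-6, 7, -1)

Solving the 3×3 linear system -3x + 3y + 2z = 37, 3x - 4y - 12z = -34, 5x - 2y - 3z = -41 (e.g. by elimination or Cramer's rule, determinant = -89) gives (-6, 7, -1).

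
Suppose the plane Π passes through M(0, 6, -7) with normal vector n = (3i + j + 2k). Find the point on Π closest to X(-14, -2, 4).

Π: n·r = n·M gives 3x + y + 2z = -8.
Foot = X − λn with λ = (n·X − d)/|n|² = (-36 − (-8))/14 = -2.
Foot = (-14, -2, 4) − (-2)·(3, 1, 2) = (-8, 0, 8).

(-8, 0, 8)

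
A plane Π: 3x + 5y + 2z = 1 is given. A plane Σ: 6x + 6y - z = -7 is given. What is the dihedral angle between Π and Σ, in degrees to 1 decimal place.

29.1

cos θ = |n₁·n₂| / (|n₁||n₂|) = |46| / (√38 · √73).
θ = arccos(0.87338) ≈ 29.1°.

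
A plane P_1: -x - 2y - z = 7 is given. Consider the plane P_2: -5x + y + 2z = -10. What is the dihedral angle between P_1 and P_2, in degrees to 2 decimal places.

cos θ = |n₁·n₂| / (|n₁||n₂|) = |1| / (√6 · √30).
θ = arccos(0.07454) ≈ 85.73°.

85.73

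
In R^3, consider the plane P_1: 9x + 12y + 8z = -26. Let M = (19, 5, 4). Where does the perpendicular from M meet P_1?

(10, -7, -4)

Foot = M − λn with λ = (n·M − d)/|n|² = (263 − (-26))/289 = 1.
Foot = (19, 5, 4) − 1·(9, 12, 8) = (10, -7, -4).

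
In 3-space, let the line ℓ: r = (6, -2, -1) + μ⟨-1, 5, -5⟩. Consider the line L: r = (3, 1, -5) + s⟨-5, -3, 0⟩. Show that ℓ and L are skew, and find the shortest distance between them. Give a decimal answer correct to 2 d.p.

Common perpendicular direction n = (-1, 5, -5) × (-5, -3, 0) = (-15, 25, 28).
With w = (3, 1, -5) − (6, -2, -1) = (-3, 3, -4), w · n = 8.
Since n ≠ 0 the lines are not parallel, and w · n = 8 ≠ 0 so they do not intersect; hence they are skew.
Distance = |w · n| / |n| = |8| / √1634 ≈ 0.20.

0.20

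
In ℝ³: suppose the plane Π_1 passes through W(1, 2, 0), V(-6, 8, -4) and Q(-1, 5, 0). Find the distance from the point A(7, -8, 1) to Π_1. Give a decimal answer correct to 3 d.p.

1.000

WV = (-7, 6, -4), WQ = (-2, 3, 0); a normal to Π_1 is WV × WQ = (12, 8, -9).
Using W: Π_1 has equation 12x + 8y - 9z = 28.
n·A − d = (12)·(7) + (8)·(-8) + (-9)·(1) − 28 = -17; |n| = √289.
Distance = |-17| / √289 = 17/√289 ≈ 1.000.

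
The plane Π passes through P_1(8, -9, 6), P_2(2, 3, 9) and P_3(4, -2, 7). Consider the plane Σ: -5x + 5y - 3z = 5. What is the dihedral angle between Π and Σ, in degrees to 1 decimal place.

P_1P_2 = (-6, 12, 3), P_1P_3 = (-4, 7, 1); a normal to Π is P_1P_2 × P_1P_3 = (-9, -6, 6).
Using P_1: Π has equation -9x - 6y + 6z = 18.
cos θ = |n₁·n₂| / (|n₁||n₂|) = |-3| / (√153 · √59).
θ = arccos(0.03158) ≈ 88.2°.

88.2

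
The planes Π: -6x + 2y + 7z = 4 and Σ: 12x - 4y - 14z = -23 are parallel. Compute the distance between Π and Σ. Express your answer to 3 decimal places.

0.795

Rescale Σ by 1/(-2): -6x + 2y + 7z = 23/2. Then distance = |4 − (23/2)| / √89 ≈ 0.795.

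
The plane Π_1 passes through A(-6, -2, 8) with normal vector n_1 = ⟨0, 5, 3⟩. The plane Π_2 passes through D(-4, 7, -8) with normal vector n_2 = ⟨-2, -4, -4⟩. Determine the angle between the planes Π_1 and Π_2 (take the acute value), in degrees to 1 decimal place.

Π_1: n_1·r = n_1·A gives 5y + 3z = 14.
Π_2: n_2·r = n_2·D gives -2x - 4y - 4z = 12.
cos θ = |n₁·n₂| / (|n₁||n₂|) = |-32| / (√34 · √36).
θ = arccos(0.91466) ≈ 23.8°.

23.8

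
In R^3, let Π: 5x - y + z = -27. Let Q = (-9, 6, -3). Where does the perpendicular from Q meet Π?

(-4, 5, -2)

Foot = Q − λn with λ = (n·Q − d)/|n|² = (-54 − (-27))/27 = -1.
Foot = (-9, 6, -3) − (-1)·(5, -1, 1) = (-4, 5, -2).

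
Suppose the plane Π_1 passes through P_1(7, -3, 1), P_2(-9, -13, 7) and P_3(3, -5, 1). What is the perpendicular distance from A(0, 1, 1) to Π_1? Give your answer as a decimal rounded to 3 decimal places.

6.429

P_1P_2 = (-16, -10, 6), P_1P_3 = (-4, -2, 0); a normal to Π_1 is P_1P_2 × P_1P_3 = (12, -24, -8).
Using P_1: Π_1 has equation 12x - 24y - 8z = 148.
n·A − d = (12)·(0) + (-24)·(1) + (-8)·(1) − 148 = -180; |n| = √784.
Distance = |-180| / √784 = 180/√784 ≈ 6.429.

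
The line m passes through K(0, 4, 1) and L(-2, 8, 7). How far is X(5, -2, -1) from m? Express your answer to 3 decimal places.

A direction vector for m is L − K = (-2, 4, 6).
Taking (0, 4, 1) on m with direction v = (-2, 4, 6): w = X − (0, 4, 1) = (5, -6, -2), and w × v = (-28, -26, 8).
Distance = |w × v| / |v| = √1524 / √56 ≈ 5.217.

5.217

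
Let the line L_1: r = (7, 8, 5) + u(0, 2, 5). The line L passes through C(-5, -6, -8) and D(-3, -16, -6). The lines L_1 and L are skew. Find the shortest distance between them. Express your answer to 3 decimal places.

A direction vector for L is D − C = (2, -10, 2).
Common perpendicular direction n = (0, 2, 5) × (2, -10, 2) = (54, 10, -4).
With w = (-5, -6, -8) − (7, 8, 5) = (-12, -14, -13), w · n = -736.
Distance = |w · n| / |n| = |-736| / √3032 ≈ 13.366.

13.366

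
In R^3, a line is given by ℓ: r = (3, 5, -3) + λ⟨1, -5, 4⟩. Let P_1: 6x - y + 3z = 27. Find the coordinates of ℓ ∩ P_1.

Substitute r = (3, 5, -3) + t(1, -5, 4) into the plane: 4 + 23t = 27, so t = 1.
Intersection: (3, 5, -3) + 1·(1, -5, 4) = (4, 0, 1).

(4, 0, 1)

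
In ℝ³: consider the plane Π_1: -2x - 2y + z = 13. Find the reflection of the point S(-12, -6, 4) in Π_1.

λ = (n·S − d)/|n|² = (40 − 13)/9 = 3.
Reflection = S − 2λn = (-12, -6, 4) − 6·(-2, -2, 1) = (0, 6, -2).

(0, 6, -2)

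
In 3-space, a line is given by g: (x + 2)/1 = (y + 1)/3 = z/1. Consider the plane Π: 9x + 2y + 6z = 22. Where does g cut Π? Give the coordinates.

(0, 5, 2)

g has direction (1, 3, 1) through (-2, -1, 0).
Substitute r = (-2, -1, 0) + t(1, 3, 1) into the plane: -20 + 21t = 22, so t = 2.
Intersection: (-2, -1, 0) + 2·(1, 3, 1) = (0, 5, 2).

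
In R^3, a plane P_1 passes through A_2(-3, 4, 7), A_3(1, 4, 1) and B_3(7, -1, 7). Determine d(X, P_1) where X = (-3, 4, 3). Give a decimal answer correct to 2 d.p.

1.14

A_2A_3 = (4, 0, -6), A_2B_3 = (10, -5, 0); a normal to P_1 is A_2A_3 × A_2B_3 = (-30, -60, -20).
Using A_2: P_1 has equation -30x - 60y - 20z = -290.
n·X − d = (-30)·(-3) + (-60)·(4) + (-20)·(3) − (-290) = 80; |n| = √4900.
Distance = |80| / √4900 = 80/√4900 ≈ 1.14.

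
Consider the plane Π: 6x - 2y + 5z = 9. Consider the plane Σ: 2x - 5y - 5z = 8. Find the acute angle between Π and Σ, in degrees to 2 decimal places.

cos θ = |n₁·n₂| / (|n₁||n₂|) = |-3| / (√65 · √54).
θ = arccos(0.05064) ≈ 87.10°.

87.10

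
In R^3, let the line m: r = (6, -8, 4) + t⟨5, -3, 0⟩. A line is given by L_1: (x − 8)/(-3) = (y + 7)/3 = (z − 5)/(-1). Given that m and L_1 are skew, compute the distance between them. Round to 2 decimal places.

L_1 has direction (-3, 3, -1) through (8, -7, 5).
Common perpendicular direction n = (5, -3, 0) × (-3, 3, -1) = (3, 5, 6).
With w = (8, -7, 5) − (6, -8, 4) = (2, 1, 1), w · n = 17.
Distance = |w · n| / |n| = |17| / √70 ≈ 2.03.

2.03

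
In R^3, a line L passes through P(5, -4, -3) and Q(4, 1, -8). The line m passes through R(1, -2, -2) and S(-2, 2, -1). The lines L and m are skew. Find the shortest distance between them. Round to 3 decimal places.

1.801

A direction vector for L is Q − P = (-1, 5, -5).
A direction vector for m is S − R = (-3, 4, 1).
Common perpendicular direction n = (-1, 5, -5) × (-3, 4, 1) = (25, 16, 11).
With w = (1, -2, -2) − (5, -4, -3) = (-4, 2, 1), w · n = -57.
Distance = |w · n| / |n| = |-57| / √1002 ≈ 1.801.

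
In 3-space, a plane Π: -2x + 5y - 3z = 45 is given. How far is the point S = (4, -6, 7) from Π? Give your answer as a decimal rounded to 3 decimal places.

16.871

n·S − d = (-2)·(4) + (5)·(-6) + (-3)·(7) − 45 = -104; |n| = √38.
Distance = |-104| / √38 = 104/√38 ≈ 16.871.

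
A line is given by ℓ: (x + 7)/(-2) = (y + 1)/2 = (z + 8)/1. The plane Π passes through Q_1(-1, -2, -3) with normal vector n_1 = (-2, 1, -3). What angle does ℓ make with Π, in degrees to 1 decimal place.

15.5

ℓ has direction (-2, 2, 1) through (-7, -1, -8).
Π: n_1·r = n_1·Q_1 gives -2x + y - 3z = 9.
sin θ = |n·v| / (|n||v|) = |3| / (√14 · √9) = 0.26726.
θ ≈ 15.5°.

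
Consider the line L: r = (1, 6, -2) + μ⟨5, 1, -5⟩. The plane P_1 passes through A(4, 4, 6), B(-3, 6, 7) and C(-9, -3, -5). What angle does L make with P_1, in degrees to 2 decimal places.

AB = (-7, 2, 1), AC = (-13, -7, -11); a normal to P_1 is AB × AC = (-15, -90, 75).
Using A: P_1 has equation -15x - 90y + 75z = 30.
sin θ = |n·v| / (|n||v|) = |-540| / (√13950 · √51) = 0.64021.
θ ≈ 39.81°.

39.81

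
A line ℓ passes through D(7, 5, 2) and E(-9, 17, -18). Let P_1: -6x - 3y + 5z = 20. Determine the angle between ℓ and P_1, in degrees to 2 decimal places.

A direction vector for ℓ is E − D = (-16, 12, -20).
sin θ = |n·v| / (|n||v|) = |-40| / (√70 · √800) = 0.16903.
θ ≈ 9.73°.

9.73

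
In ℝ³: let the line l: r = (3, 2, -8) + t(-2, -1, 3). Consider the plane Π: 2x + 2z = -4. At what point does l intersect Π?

(-3, -1, 1)

Substitute r = (3, 2, -8) + t(-2, -1, 3) into the plane: -10 + 2t = -4, so t = 3.
Intersection: (3, 2, -8) + 3·(-2, -1, 3) = (-3, -1, 1).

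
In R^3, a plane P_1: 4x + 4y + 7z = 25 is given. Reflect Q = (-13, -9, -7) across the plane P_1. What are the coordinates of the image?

(3, 7, 21)

λ = (n·Q − d)/|n|² = (-137 − 25)/81 = -2.
Reflection = Q − 2λn = (-13, -9, -7) − (-4)·(4, 4, 7) = (3, 7, 21).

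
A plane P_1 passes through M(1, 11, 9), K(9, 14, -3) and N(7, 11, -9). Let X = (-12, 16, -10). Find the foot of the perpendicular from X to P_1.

MK = (8, 3, -12), MN = (6, 0, -18); a normal to P_1 is MK × MN = (-54, 72, -18).
Using M: P_1 has equation -54x + 72y - 18z = 576.
Foot = X − λn with λ = (n·X − d)/|n|² = (1980 − 576)/8424 = 1/6.
Foot = (-12, 16, -10) − (1/6)·(-54, 72, -18) = (-3, 4, -7).

(-3, 4, -7)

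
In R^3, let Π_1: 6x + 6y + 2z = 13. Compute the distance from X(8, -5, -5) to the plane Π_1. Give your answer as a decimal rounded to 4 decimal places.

n·X − d = (6)·(8) + (6)·(-5) + (2)·(-5) − 13 = -5; |n| = √76.
Distance = |-5| / √76 = 5/√76 ≈ 0.5735.

0.5735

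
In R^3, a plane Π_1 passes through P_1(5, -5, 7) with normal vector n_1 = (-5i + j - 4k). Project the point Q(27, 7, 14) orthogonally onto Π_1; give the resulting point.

Π_1: n_1·r = n_1·P_1 gives -5x + y - 4z = -58.
Foot = Q − λn with λ = (n·Q − d)/|n|² = (-184 − (-58))/42 = -3.
Foot = (27, 7, 14) − (-3)·(-5, 1, -4) = (12, 10, 2).

(12, 10, 2)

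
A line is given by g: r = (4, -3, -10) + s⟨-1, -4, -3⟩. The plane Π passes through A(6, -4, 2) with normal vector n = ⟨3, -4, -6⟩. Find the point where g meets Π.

(6, 5, -4)

Π: n·r = n·A gives 3x - 4y - 6z = 22.
Substitute r = (4, -3, -10) + t(-1, -4, -3) into the plane: 84 + 31t = 22, so t = -2.
Intersection: (4, -3, -10) + (-2)·(-1, -4, -3) = (6, 5, -4).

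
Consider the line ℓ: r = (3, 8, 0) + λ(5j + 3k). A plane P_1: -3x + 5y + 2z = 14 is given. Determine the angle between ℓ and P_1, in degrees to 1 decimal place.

59.6

sin θ = |n·v| / (|n||v|) = |31| / (√38 · √34) = 0.86244.
θ ≈ 59.6°.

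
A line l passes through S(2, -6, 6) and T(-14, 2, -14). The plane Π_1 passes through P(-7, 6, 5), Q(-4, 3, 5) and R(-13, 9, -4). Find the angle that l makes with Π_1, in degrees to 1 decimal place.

A direction vector for l is T − S = (-16, 8, -20).
PQ = (3, -3, 0), PR = (-6, 3, -9); a normal to Π_1 is PQ × PR = (27, 27, -9).
Using P: Π_1 has equation 27x + 27y - 9z = -72.
sin θ = |n·v| / (|n||v|) = |-36| / (√1539 · √720) = 0.03420.
θ ≈ 2.0°.

2.0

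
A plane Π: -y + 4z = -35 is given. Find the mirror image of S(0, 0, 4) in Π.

λ = (n·S − d)/|n|² = (16 − (-35))/17 = 3.
Reflection = S − 2λn = (0, 0, 4) − 6·(0, -1, 4) = (0, 6, -20).

(0, 6, -20)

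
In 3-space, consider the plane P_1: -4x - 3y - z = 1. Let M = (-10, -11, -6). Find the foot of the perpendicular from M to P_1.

Foot = M − λn with λ = (n·M − d)/|n|² = (79 − 1)/26 = 3.
Foot = (-10, -11, -6) − 3·(-4, -3, -1) = (2, -2, -3).

(2, -2, -3)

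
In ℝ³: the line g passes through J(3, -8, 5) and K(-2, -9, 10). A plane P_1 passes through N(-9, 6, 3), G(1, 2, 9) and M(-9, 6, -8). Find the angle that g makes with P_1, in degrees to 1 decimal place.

A direction vector for g is K − J = (-5, -1, 5).
NG = (10, -4, 6), NM = (0, 0, -11); a normal to P_1 is NG × NM = (44, 110, 0).
Using N: P_1 has equation 44x + 110y = 264.
sin θ = |n·v| / (|n||v|) = |-330| / (√14036 · √51) = 0.39004.
θ ≈ 23.0°.

23.0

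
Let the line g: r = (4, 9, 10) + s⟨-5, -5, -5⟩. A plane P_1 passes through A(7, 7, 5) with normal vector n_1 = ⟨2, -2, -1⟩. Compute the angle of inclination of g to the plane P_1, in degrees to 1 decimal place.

11.1

P_1: n_1·r = n_1·A gives 2x - 2y - z = -5.
sin θ = |n·v| / (|n||v|) = |5| / (√9 · √75) = 0.19245.
θ ≈ 11.1°.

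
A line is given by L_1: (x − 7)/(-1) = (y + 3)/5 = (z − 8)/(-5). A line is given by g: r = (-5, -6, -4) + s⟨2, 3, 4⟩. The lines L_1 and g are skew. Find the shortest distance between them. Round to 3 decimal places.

L_1 has direction (-1, 5, -5) through (7, -3, 8).
Common perpendicular direction n = (-1, 5, -5) × (2, 3, 4) = (35, -6, -13).
With w = (-5, -6, -4) − (7, -3, 8) = (-12, -3, -12), w · n = -246.
Distance = |w · n| / |n| = |-246| / √1430 ≈ 6.505.

6.505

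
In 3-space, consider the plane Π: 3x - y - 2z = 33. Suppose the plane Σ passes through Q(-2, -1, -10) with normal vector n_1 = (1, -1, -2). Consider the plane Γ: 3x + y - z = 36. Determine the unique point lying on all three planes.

Σ: n_1·r = n_1·Q gives x - y - 2z = 19.
Solving the 3×3 linear system 3x - y - 2z = 33, x - y - 2z = 19, 3x + y - z = 36 (e.g. by elimination or Cramer's rule, determinant = 6) gives (7, 6, -9).

(7, 6, -9)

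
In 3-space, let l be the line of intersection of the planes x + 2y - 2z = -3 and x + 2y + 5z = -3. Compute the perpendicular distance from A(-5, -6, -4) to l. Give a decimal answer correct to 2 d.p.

Direction of l: (1, 2, -2) × (1, 2, 5) = (14, -7, 0).
A point on l: solving the two plane equations with x = 3 gives (3, -3, 0).
Taking (3, -3, 0) on l with direction v = (14, -7, 0): w = A − (3, -3, 0) = (-8, -3, -4), and w × v = (-28, -56, 98).
Distance = |w × v| / |v| = √13524 / √245 ≈ 7.43.

7.43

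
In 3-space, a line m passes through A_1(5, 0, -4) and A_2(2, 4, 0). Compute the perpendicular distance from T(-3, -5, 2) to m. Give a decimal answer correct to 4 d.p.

A direction vector for m is A_2 − A_1 = (-3, 4, 4).
Taking (5, 0, -4) on m with direction v = (-3, 4, 4): w = T − (5, 0, -4) = (-8, -5, 6), and w × v = (-44, 14, -47).
Distance = |w × v| / |v| = √4341 / √41 ≈ 10.2897.

10.2897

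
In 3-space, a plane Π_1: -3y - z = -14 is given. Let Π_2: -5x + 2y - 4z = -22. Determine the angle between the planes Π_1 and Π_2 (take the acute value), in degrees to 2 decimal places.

84.59

cos θ = |n₁·n₂| / (|n₁||n₂|) = |-2| / (√10 · √45).
θ = arccos(0.09428) ≈ 84.59°.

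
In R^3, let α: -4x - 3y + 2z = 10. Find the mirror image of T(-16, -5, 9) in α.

λ = (n·T − d)/|n|² = (97 − 10)/29 = 3.
Reflection = T − 2λn = (-16, -5, 9) − 6·(-4, -3, 2) = (8, 13, -3).

(8, 13, -3)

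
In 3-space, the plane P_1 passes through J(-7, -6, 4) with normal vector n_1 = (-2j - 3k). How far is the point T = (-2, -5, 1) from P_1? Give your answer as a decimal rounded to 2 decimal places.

P_1: n_1·r = n_1·J gives -2y - 3z = 0.
n·T − d = (0)·(-2) + (-2)·(-5) + (-3)·(1) − 0 = 7; |n| = √13.
Distance = |7| / √13 = 7/√13 ≈ 1.94.

1.94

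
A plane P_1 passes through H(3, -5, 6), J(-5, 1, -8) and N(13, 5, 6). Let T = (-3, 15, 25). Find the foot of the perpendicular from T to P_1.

HJ = (-8, 6, -14), HN = (10, 10, 0); a normal to P_1 is HJ × HN = (140, -140, -140).
Using H: P_1 has equation 140x - 140y - 140z = 280.
Foot = T − λn with λ = (n·T − d)/|n|² = (-6020 − 280)/58800 = -3/28.
Foot = (-3, 15, 25) − (-3/28)·(140, -140, -140) = (12, 0, 10).

(12, 0, 10)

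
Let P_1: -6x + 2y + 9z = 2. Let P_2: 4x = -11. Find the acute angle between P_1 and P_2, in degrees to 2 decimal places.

56.94

cos θ = |n₁·n₂| / (|n₁||n₂|) = |-24| / (√121 · √16).
θ = arccos(0.54545) ≈ 56.94°.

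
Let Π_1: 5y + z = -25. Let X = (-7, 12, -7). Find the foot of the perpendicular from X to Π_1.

Foot = X − λn with λ = (n·X − d)/|n|² = (53 − (-25))/26 = 3.
Foot = (-7, 12, -7) − 3·(0, 5, 1) = (-7, -3, -10).

(-7, -3, -10)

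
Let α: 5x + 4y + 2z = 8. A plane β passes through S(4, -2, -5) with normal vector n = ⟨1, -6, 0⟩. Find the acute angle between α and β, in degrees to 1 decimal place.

62.2

β: n·r = n·S gives x - 6y = 16.
cos θ = |n₁·n₂| / (|n₁||n₂|) = |-19| / (√45 · √37).
θ = arccos(0.46564) ≈ 62.2°.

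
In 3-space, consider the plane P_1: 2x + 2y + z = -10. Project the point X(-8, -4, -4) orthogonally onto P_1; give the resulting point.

Foot = X − λn with λ = (n·X − d)/|n|² = (-28 − (-10))/9 = -2.
Foot = (-8, -4, -4) − (-2)·(2, 2, 1) = (-4, 0, -2).

(-4, 0, -2)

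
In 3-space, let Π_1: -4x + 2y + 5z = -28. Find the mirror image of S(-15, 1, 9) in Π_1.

(9, -11, -21)

λ = (n·S − d)/|n|² = (107 − (-28))/45 = 3.
Reflection = S − 2λn = (-15, 1, 9) − 6·(-4, 2, 5) = (9, -11, -21).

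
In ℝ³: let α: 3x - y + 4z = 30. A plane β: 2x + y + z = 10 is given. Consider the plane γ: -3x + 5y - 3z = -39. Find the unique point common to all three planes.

(5, -3, 3)

Solving the 3×3 linear system 3x - y + 4z = 30, 2x + y + z = 10, -3x + 5y - 3z = -39 (e.g. by elimination or Cramer's rule, determinant = 25) gives (5, -3, 3).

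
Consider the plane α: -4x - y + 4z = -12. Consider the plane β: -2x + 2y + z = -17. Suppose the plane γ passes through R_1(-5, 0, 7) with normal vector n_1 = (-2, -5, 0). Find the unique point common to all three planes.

(5, -4, 1)

γ: n_1·r = n_1·R_1 gives -2x - 5y = 10.
Solving the 3×3 linear system -4x - y + 4z = -12, -2x + 2y + z = -17, -2x - 5y = 10 (e.g. by elimination or Cramer's rule, determinant = 38) gives (5, -4, 1).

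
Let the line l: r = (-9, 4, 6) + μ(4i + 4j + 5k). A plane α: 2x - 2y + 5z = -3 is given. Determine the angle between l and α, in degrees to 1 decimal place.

sin θ = |n·v| / (|n||v|) = |25| / (√33 · √57) = 0.57643.
θ ≈ 35.2°.

35.2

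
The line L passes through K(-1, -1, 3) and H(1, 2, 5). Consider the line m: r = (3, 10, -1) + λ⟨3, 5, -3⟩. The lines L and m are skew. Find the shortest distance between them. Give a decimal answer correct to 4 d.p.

A direction vector for L is H − K = (2, 3, 2).
Common perpendicular direction n = (2, 3, 2) × (3, 5, -3) = (-19, 12, 1).
With w = (3, 10, -1) − (-1, -1, 3) = (4, 11, -4), w · n = 52.
Distance = |w · n| / |n| = |52| / √506 ≈ 2.3117.

2.3117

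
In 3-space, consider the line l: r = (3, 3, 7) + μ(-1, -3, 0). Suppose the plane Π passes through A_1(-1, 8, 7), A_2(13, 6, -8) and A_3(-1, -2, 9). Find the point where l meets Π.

A_1A_2 = (14, -2, -15), A_1A_3 = (0, -10, 2); a normal to Π is A_1A_2 × A_1A_3 = (-154, -28, -140).
Using A_1: Π has equation -154x - 28y - 140z = -1050.
Substitute r = (3, 3, 7) + t(-1, -3, 0) into the plane: -1526 + 238t = -1050, so t = 2.
Intersection: (3, 3, 7) + 2·(-1, -3, 0) = (1, -3, 7).

(1, -3, 7)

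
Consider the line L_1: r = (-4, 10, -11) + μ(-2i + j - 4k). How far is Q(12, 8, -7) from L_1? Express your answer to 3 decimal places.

Taking (-4, 10, -11) on L_1 with direction v = (-2, 1, -4): w = Q − (-4, 10, -11) = (16, -2, 4), and w × v = (4, 56, 12).
Distance = |w × v| / |v| = √3296 / √21 ≈ 12.528.

12.528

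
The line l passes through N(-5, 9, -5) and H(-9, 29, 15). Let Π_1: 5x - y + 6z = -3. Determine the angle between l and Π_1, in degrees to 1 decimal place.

20.8

A direction vector for l is H − N = (-4, 20, 20).
sin θ = |n·v| / (|n||v|) = |80| / (√62 · √816) = 0.35567.
θ ≈ 20.8°.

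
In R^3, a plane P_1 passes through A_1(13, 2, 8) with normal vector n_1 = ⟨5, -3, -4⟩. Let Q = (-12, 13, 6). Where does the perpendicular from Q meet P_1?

(3, 4, -6)

P_1: n_1·r = n_1·A_1 gives 5x - 3y - 4z = 27.
Foot = Q − λn with λ = (n·Q − d)/|n|² = (-123 − 27)/50 = -3.
Foot = (-12, 13, 6) − (-3)·(5, -3, -4) = (3, 4, -6).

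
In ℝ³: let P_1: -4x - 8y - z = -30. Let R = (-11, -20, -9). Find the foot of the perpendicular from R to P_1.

(1, 4, -6)

Foot = R − λn with λ = (n·R − d)/|n|² = (213 − (-30))/81 = 3.
Foot = (-11, -20, -9) − 3·(-4, -8, -1) = (1, 4, -6).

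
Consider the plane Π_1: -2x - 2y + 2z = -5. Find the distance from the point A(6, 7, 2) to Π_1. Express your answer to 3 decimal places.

4.907

n·A − d = (-2)·(6) + (-2)·(7) + (2)·(2) − (-5) = -17; |n| = √12.
Distance = |-17| / √12 = 17/√12 ≈ 4.907.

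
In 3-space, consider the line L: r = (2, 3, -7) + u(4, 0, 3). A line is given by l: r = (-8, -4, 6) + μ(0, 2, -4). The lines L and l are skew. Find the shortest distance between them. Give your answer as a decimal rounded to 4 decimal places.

Common perpendicular direction n = (4, 0, 3) × (0, 2, -4) = (-6, 16, 8).
With w = (-8, -4, 6) − (2, 3, -7) = (-10, -7, 13), w · n = 52.
Distance = |w · n| / |n| = |52| / √356 ≈ 2.7560.

2.7560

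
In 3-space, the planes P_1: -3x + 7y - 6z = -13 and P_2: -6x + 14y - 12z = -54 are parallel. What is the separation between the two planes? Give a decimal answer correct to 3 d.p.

Rescale P_2 by 1/2: -3x + 7y - 6z = -27. Then distance = |-13 − (-27)| / √94 ≈ 1.444.

1.444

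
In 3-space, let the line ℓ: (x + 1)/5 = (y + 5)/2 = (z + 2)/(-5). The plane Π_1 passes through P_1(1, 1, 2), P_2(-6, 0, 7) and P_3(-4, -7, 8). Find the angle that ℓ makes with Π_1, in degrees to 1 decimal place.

6.3

ℓ has direction (5, 2, -5) through (-1, -5, -2).
P_1P_2 = (-7, -1, 5), P_1P_3 = (-5, -8, 6); a normal to Π_1 is P_1P_2 × P_1P_3 = (34, 17, 51).
Using P_1: Π_1 has equation 34x + 17y + 51z = 153.
sin θ = |n·v| / (|n||v|) = |-51| / (√4046 · √54) = 0.10911.
θ ≈ 6.3°.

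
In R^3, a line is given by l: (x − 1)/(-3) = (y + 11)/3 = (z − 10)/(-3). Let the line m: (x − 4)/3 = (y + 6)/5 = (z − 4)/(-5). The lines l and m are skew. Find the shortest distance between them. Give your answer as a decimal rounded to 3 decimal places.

l has direction (-3, 3, -3) through (1, -11, 10).
m has direction (3, 5, -5) through (4, -6, 4).
Common perpendicular direction n = (-3, 3, -3) × (3, 5, -5) = (0, -24, -24).
With w = (4, -6, 4) − (1, -11, 10) = (3, 5, -6), w · n = 24.
Distance = |w · n| / |n| = |24| / √1152 ≈ 0.707.

0.707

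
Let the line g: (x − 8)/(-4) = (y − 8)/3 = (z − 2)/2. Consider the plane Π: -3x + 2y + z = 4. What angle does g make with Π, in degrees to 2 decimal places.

g has direction (-4, 3, 2) through (8, 8, 2).
sin θ = |n·v| / (|n||v|) = |20| / (√14 · √29) = 0.99258.
θ ≈ 83.02°.

83.02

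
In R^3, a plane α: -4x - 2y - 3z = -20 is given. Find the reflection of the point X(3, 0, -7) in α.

λ = (n·X − d)/|n|² = (9 − (-20))/29 = 1.
Reflection = X − 2λn = (3, 0, -7) − 2·(-4, -2, -3) = (11, 4, -1).

(11, 4, -1)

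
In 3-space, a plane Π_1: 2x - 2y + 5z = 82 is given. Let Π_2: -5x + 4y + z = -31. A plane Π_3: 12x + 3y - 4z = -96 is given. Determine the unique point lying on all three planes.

Solving the 3×3 linear system 2x - 2y + 5z = 82, -5x + 4y + z = -31, 12x + 3y - 4z = -96 (e.g. by elimination or Cramer's rule, determinant = -337) gives (-1, -12, 12).

(-1, -12, 12)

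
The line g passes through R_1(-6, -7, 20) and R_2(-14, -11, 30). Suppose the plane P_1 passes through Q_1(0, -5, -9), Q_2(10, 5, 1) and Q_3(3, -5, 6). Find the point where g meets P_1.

A direction vector for g is R_2 − R_1 = (-8, -4, 10).
Q_1Q_2 = (10, 10, 10), Q_1Q_3 = (3, 0, 15); a normal to P_1 is Q_1Q_2 × Q_1Q_3 = (150, -120, -30).
Using Q_1: P_1 has equation 150x - 120y - 30z = 870.
Substitute r = (-6, -7, 20) + t(-8, -4, 10) into the plane: -660 + (-1020)t = 870, so t = -3/2.
Intersection: (-6, -7, 20) + (-3/2)·(-8, -4, 10) = (6, -1, 5).

(6, -1, 5)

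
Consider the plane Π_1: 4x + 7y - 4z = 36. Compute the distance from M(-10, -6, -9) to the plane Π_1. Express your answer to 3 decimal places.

9.111

n·M − d = (4)·(-10) + (7)·(-6) + (-4)·(-9) − 36 = -82; |n| = √81.
Distance = |-82| / √81 = 82/√81 ≈ 9.111.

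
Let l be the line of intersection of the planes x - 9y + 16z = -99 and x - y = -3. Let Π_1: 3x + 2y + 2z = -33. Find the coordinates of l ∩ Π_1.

(-5, -2, -7)

Direction of l: (1, -9, 16) × (1, -1, 0) = (16, 16, 8).
A point on l: solving the two plane equations with x = 11 gives (11, 14, 1).
Substitute r = (11, 14, 1) + t(16, 16, 8) into the plane: 63 + 96t = -33, so t = -1.
Intersection: (11, 14, 1) + (-1)·(16, 16, 8) = (-5, -2, -7).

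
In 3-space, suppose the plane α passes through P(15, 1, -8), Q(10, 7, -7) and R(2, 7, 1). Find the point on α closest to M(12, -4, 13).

(6, -8, 7)

PQ = (-5, 6, 1), PR = (-13, 6, 9); a normal to α is PQ × PR = (48, 32, 48).
Using P: α has equation 48x + 32y + 48z = 368.
Foot = M − λn with λ = (n·M − d)/|n|² = (1072 − 368)/5632 = 1/8.
Foot = (12, -4, 13) − (1/8)·(48, 32, 48) = (6, -8, 7).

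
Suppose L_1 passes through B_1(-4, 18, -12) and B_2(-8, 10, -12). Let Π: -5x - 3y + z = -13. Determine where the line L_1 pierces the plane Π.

(-7, 12, -12)

A direction vector for L_1 is B_2 − B_1 = (-4, -8, 0).
Substitute r = (-4, 18, -12) + t(-4, -8, 0) into the plane: -46 + 44t = -13, so t = 3/4.
Intersection: (-4, 18, -12) + (3/4)·(-4, -8, 0) = (-7, 12, -12).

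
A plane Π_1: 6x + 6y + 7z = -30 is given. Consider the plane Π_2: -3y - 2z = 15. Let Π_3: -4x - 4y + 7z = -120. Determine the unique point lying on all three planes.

(6, 3, -12)

Solving the 3×3 linear system 6x + 6y + 7z = -30, -3y - 2z = 15, -4x - 4y + 7z = -120 (e.g. by elimination or Cramer's rule, determinant = -210) gives (6, 3, -12).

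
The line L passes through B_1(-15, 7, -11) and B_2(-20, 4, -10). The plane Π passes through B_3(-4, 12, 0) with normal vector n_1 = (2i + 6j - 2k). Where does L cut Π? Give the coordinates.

(-10, 10, -12)

A direction vector for L is B_2 − B_1 = (-5, -3, 1).
Π: n_1·r = n_1·B_3 gives 2x + 6y - 2z = 64.
Substitute r = (-15, 7, -11) + t(-5, -3, 1) into the plane: 34 + (-30)t = 64, so t = -1.
Intersection: (-15, 7, -11) + (-1)·(-5, -3, 1) = (-10, 10, -12).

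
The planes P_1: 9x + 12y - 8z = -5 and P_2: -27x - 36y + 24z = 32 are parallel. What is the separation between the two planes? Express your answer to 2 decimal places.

Rescale P_2 by 1/(-3): 9x + 12y - 8z = -32/3. Then distance = |-5 − (-32/3)| / √289 ≈ 0.33.

0.33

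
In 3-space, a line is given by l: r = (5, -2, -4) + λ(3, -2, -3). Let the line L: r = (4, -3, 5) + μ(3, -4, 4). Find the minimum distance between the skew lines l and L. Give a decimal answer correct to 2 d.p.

Common perpendicular direction n = (3, -2, -3) × (3, -4, 4) = (-20, -21, -6).
With w = (4, -3, 5) − (5, -2, -4) = (-1, -1, 9), w · n = -13.
Distance = |w · n| / |n| = |-13| / √877 ≈ 0.44.

0.44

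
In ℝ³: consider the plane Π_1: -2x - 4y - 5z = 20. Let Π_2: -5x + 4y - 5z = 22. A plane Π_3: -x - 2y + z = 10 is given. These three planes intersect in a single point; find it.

Solving the 3×3 linear system -2x - 4y - 5z = 20, -5x + 4y - 5z = 22, -x - 2y + z = 10 (e.g. by elimination or Cramer's rule, determinant = -98) gives (-6, -2, 0).

(-6, -2, 0)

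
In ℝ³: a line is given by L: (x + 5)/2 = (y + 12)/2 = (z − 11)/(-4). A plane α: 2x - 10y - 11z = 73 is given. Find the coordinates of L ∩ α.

L has direction (2, 2, -4) through (-5, -12, 11).
Substitute r = (-5, -12, 11) + t(2, 2, -4) into the plane: -11 + 28t = 73, so t = 3.
Intersection: (-5, -12, 11) + 3·(2, 2, -4) = (1, -6, -1).

(1, -6, -1)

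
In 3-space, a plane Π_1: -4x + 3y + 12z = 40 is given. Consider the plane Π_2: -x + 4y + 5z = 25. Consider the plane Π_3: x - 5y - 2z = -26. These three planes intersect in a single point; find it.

(-4, 4, 1)

Solving the 3×3 linear system -4x + 3y + 12z = 40, -x + 4y + 5z = 25, x - 5y - 2z = -26 (e.g. by elimination or Cramer's rule, determinant = -47) gives (-4, 4, 1).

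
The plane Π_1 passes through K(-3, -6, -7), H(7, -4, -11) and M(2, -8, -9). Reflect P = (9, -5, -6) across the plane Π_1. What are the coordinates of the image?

(5, -5, -16)

KH = (10, 2, -4), KM = (5, -2, -2); a normal to Π_1 is KH × KM = (-12, 0, -30).
Using K: Π_1 has equation -12x - 30z = 246.
λ = (n·P − d)/|n|² = (72 − 246)/1044 = -1/6.
Reflection = P − 2λn = (9, -5, -6) − (-1/3)·(-12, 0, -30) = (5, -5, -16).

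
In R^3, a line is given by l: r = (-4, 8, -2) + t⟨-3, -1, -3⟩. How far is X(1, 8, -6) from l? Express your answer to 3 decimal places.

6.366

Taking (-4, 8, -2) on l with direction v = (-3, -1, -3): w = X − (-4, 8, -2) = (5, 0, -4), and w × v = (-4, 27, -5).
Distance = |w × v| / |v| = √770 / √19 ≈ 6.366.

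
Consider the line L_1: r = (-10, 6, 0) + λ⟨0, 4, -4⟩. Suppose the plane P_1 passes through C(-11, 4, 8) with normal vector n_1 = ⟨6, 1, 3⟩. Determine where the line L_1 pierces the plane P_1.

(-10, -2, 8)

P_1: n_1·r = n_1·C gives 6x + y + 3z = -38.
Substitute r = (-10, 6, 0) + t(0, 4, -4) into the plane: -54 + (-8)t = -38, so t = -2.
Intersection: (-10, 6, 0) + (-2)·(0, 4, -4) = (-10, -2, 8).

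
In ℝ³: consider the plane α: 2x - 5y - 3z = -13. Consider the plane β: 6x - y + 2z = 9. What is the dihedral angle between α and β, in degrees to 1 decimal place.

73.8

cos θ = |n₁·n₂| / (|n₁||n₂|) = |11| / (√38 · √41).
θ = arccos(0.27868) ≈ 73.8°.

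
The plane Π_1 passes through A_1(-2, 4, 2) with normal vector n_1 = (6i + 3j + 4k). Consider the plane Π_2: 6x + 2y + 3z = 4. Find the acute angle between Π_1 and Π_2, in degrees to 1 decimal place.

Π_1: n_1·r = n_1·A_1 gives 6x + 3y + 4z = 8.
cos θ = |n₁·n₂| / (|n₁||n₂|) = |54| / (√61 · √49).
θ = arccos(0.98771) ≈ 9.0°.

9.0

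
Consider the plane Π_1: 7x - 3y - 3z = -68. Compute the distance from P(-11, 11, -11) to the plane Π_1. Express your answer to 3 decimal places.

n·P − d = (7)·(-11) + (-3)·(11) + (-3)·(-11) − (-68) = -9; |n| = √67.
Distance = |-9| / √67 = 9/√67 ≈ 1.100.

1.100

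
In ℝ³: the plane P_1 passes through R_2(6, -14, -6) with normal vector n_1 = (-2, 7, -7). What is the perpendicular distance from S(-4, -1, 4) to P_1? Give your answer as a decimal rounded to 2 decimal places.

4.06

P_1: n_1·r = n_1·R_2 gives -2x + 7y - 7z = -68.
n·S − d = (-2)·(-4) + (7)·(-1) + (-7)·(4) − (-68) = 41; |n| = √102.
Distance = |41| / √102 = 41/√102 ≈ 4.06.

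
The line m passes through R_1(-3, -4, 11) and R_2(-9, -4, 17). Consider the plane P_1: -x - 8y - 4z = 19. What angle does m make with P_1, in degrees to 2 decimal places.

13.63

A direction vector for m is R_2 − R_1 = (-6, 0, 6).
sin θ = |n·v| / (|n||v|) = |-18| / (√81 · √72) = 0.23570.
θ ≈ 13.63°.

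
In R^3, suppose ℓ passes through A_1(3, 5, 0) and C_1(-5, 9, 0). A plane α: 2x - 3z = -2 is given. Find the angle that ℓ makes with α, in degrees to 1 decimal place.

A direction vector for ℓ is C_1 − A_1 = (-8, 4, 0).
sin θ = |n·v| / (|n||v|) = |-16| / (√13 · √80) = 0.49614.
θ ≈ 29.7°.

29.7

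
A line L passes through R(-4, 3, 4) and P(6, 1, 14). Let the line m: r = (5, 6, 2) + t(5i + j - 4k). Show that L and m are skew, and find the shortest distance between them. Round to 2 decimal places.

A direction vector for L is P − R = (10, -2, 10).
Common perpendicular direction n = (10, -2, 10) × (5, 1, -4) = (-2, 90, 20).
With w = (5, 6, 2) − (-4, 3, 4) = (9, 3, -2), w · n = 212.
Since n ≠ 0 the lines are not parallel, and w · n = 212 ≠ 0 so they do not intersect; hence they are skew.
Distance = |w · n| / |n| = |212| / √8504 ≈ 2.30.

2.30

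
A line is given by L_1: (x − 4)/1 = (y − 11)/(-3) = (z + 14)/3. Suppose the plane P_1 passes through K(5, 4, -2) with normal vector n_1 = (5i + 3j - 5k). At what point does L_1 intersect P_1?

L_1 has direction (1, -3, 3) through (4, 11, -14).
P_1: n_1·r = n_1·K gives 5x + 3y - 5z = 47.
Substitute r = (4, 11, -14) + t(1, -3, 3) into the plane: 123 + (-19)t = 47, so t = 4.
Intersection: (4, 11, -14) + 4·(1, -3, 3) = (8, -1, -2).

(8, -1, -2)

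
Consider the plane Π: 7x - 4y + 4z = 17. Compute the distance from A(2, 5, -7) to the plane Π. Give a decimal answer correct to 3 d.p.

5.667

n·A − d = (7)·(2) + (-4)·(5) + (4)·(-7) − 17 = -51; |n| = √81.
Distance = |-51| / √81 = 51/√81 ≈ 5.667.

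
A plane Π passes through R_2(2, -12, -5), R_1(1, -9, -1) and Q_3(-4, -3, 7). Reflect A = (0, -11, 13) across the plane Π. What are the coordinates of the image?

R_2R_1 = (-1, 3, 4), R_2Q_3 = (-6, 9, 12); a normal to Π is R_2R_1 × R_2Q_3 = (0, -12, 9).
Using R_2: Π has equation -12y + 9z = 99.
λ = (n·A − d)/|n|² = (249 − 99)/225 = 2/3.
Reflection = A − 2λn = (0, -11, 13) − (4/3)·(0, -12, 9) = (0, 5, 1).

(0, 5, 1)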